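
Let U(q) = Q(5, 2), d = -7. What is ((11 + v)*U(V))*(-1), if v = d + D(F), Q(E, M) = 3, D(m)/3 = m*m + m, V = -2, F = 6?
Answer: -390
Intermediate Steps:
D(m) = 3*m + 3*m**2 (D(m) = 3*(m*m + m) = 3*(m**2 + m) = 3*(m + m**2) = 3*m + 3*m**2)
U(q) = 3
v = 119 (v = -7 + 3*6*(1 + 6) = -7 + 3*6*7 = -7 + 126 = 119)
((11 + v)*U(V))*(-1) = ((11 + 119)*3)*(-1) = (130*3)*(-1) = 390*(-1) = -390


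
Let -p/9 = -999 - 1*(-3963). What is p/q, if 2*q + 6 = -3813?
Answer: 936/67 ≈ 13.970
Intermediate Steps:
q = -3819/2 (q = -3 + (1/2)*(-3813) = -3 - 3813/2 = -3819/2 ≈ -1909.5)
p = -26676 (p = -9*(-999 - 1*(-3963)) = -9*(-999 + 3963) = -9*2964 = -26676)
p/q = -26676/(-3819/2) = -26676*(-2/3819) = 936/67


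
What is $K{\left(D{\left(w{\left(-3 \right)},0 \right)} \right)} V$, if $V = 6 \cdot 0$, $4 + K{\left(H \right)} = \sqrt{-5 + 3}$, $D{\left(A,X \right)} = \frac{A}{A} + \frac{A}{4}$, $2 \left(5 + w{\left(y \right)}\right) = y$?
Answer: $0$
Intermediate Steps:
$w{\left(y \right)} = -5 + \frac{y}{2}$
$D{\left(A,X \right)} = 1 + \frac{A}{4}$ ($D{\left(A,X \right)} = 1 + A \frac{1}{4} = 1 + \frac{A}{4}$)
$K{\left(H \right)} = -4 + i \sqrt{2}$ ($K{\left(H \right)} = -4 + \sqrt{-5 + 3} = -4 + \sqrt{-2} = -4 + i \sqrt{2}$)
$V = 0$
$K{\left(D{\left(w{\left(-3 \right)},0 \right)} \right)} V = \left(-4 + i \sqrt{2}\right) 0 = 0$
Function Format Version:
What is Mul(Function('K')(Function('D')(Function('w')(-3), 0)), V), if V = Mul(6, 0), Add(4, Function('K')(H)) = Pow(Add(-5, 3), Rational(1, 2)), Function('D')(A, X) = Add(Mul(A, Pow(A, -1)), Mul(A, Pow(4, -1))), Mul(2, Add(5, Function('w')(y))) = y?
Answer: 0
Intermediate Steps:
Function('w')(y) = Add(-5, Mul(Rational(1, 2), y))
Function('D')(A, X) = Add(1, Mul(Rational(1, 4), A)) (Function('D')(A, X) = Add(1, Mul(A, Rational(1, 4))) = Add(1, Mul(Rational(1, 4), A)))
Function('K')(H) = Add(-4, Mul(I, Pow(2, Rational(1, 2)))) (Function('K')(H) = Add(-4, Pow(Add(-5, 3), Rational(1, 2))) = Add(-4, Pow(-2, Rational(1, 2))) = Add(-4, Mul(I, Pow(2, Rational(1, 2)))))
V = 0
Mul(Function('K')(Function('D')(Function('w')(-3), 0)), V) = Mul(Add(-4, Mul(I, Pow(2, Rational(1, 2)))), 0) = 0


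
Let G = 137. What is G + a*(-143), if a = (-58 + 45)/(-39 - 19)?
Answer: 6087/58 ≈ 104.95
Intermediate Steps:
a = 13/58 (a = -13/(-58) = -13*(-1/58) = 13/58 ≈ 0.22414)
G + a*(-143) = 137 + (13/58)*(-143) = 137 - 1859/58 = 6087/58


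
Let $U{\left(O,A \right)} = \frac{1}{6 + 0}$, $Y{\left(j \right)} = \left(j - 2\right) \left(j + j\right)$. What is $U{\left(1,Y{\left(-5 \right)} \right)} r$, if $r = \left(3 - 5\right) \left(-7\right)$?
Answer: $\frac{7}{3} \approx 2.3333$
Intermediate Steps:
$r = 14$ ($r = \left(-2\right) \left(-7\right) = 14$)
$Y{\left(j \right)} = 2 j \left(-2 + j\right)$ ($Y{\left(j \right)} = \left(-2 + j\right) 2 j = 2 j \left(-2 + j\right)$)
$U{\left(O,A \right)} = \frac{1}{6}$
$U{\left(1,Y{\left(-5 \right)} \right)} r = \frac{1}{6} \cdot 14 = \frac{7}{3}$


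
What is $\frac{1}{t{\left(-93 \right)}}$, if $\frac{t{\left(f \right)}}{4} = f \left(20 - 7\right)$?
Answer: $- \frac{1}{4836} \approx -0.00020678$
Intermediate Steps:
$t{\left(f \right)} = 52 f$ ($t{\left(f \right)} = 4 f \left(20 - 7\right) = 4 f 13 = 4 \cdot 13 f = 52 f$)
$\frac{1}{t{\left(-93 \right)}} = \frac{1}{52 \left(-93\right)} = \frac{1}{-4836} = - \frac{1}{4836}$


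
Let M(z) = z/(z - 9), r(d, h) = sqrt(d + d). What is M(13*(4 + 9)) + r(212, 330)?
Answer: 169/160 + 2*sqrt(106) ≈ 21.648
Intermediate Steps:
r(d, h) = sqrt(2)*sqrt(d) (r(d, h) = sqrt(2*d) = sqrt(2)*sqrt(d))
M(z) = z/(-9 + z)
M(13*(4 + 9)) + r(212, 330) = (13*(4 + 9))/(-9 + 13*(4 + 9)) + sqrt(2)*sqrt(212) = (13*13)/(-9 + 13*13) + sqrt(2)*(2*sqrt(53)) = 169/(-9 + 169) + 2*sqrt(106) = 169/160 + 2*sqrt(106)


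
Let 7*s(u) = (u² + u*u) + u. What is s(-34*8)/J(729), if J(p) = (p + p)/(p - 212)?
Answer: 12726472/1701 ≈ 7481.8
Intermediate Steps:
s(u) = u/7 + 2*u²/7 (s(u) = ((u² + u*u) + u)/7 = ((u² + u²) + u)/7 = (2*u² + u)/7 = (u + 2*u²)/7 = u/7 + 2*u²/7)
J(p) = 2*p/(-212 + p) (J(p) = (2*p)/(-212 + p) = 2*p/(-212 + p))
s(-34*8)/J(729) = ((-34*8)*(1 + 2*(-34*8))/7)/((2*729/(-212 + 729))) = ((⅐)*(-272)*(1 + 2*(-272)))/((2*729/517)) = ((⅐)*(-272)*(1 - 544))/((2*729*(1/517))) = ((⅐)*(-272)*(-543))/(1458/517) = (147696/7)*(517/1458) = 12726472/1701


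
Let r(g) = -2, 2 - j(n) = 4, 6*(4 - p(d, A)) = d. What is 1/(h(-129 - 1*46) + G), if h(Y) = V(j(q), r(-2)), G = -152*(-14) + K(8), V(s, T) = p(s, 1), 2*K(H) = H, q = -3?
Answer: 3/6409 ≈ 0.00046809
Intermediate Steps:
K(H) = H/2
p(d, A) = 4 - d/6
j(n) = -2 (j(n) = 2 - 1*4 = 2 - 4 = -2)
V(s, T) = 4 - s/6
G = 2132 (G = -152*(-14) + (1/2)*8 = 2128 + 4 = 2132)
h(Y) = 13/3 (h(Y) = 4 - 1/6*(-2) = 4 + 1/3 = 13/3)
1/(h(-129 - 1*46) + G) = 1/(13/3 + 2132) = 1/(6409/3) = 3/6409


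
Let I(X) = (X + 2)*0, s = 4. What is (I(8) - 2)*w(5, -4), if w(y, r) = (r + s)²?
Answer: 0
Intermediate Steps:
w(y, r) = (4 + r)² (w(y, r) = (r + 4)² = (4 + r)²)
I(X) = 0 (I(X) = (2 + X)*0 = 0)
(I(8) - 2)*w(5, -4) = (0 - 2)*(4 - 4)² = -2*0² = -2*0 = 0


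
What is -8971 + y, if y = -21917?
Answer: -30888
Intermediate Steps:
-8971 + y = -8971 - 21917 = -30888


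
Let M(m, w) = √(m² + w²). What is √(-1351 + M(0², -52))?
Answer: I*√1299 ≈ 36.042*I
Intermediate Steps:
√(-1351 + M(0², -52)) = √(-1351 + √((0²)² + (-52)²)) = √(-1351 + √(0² + 2704)) = √(-1351 + √(0 + 2704)) = √(-1351 + √2704) = √(-1351 + 52) = √(-1299) = I*√1299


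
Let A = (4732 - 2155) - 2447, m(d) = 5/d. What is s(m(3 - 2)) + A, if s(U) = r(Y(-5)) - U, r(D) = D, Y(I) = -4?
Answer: 121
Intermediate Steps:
s(U) = -4 - U
A = 130 (A = 2577 - 2447 = 130)
s(m(3 - 2)) + A = (-4 - 5/(3 - 2)) + 130 = (-4 - 5/1) + 130 = (-4 - 5) + 130 = -9 + 130 = 121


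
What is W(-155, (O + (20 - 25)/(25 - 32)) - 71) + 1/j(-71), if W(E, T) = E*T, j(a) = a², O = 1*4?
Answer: 362548727/35287 ≈ 10274.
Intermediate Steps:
O = 4
W(-155, (O + (20 - 25)/(25 - 32)) - 71) + 1/j(-71) = -155*((4 + (20 - 25)/(25 - 32)) - 71) + 1/((-71)²) = -155*((4 - 5/(-7)) - 71) + 1/5041 = -155*((4 - 5*(-⅐)) - 71) + 1/5041 = -155*((4 + 5/7) - 71) + 1/5041 = -155*(33/7 - 71) + 1/5041 = -155*(-464/7) + 1/5041 = 71920/7 + 1/5041 = 362548727/35287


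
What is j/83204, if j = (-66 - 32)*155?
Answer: -245/1342 ≈ -0.18256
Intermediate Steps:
j = -15190 (j = -98*155 = -15190)
j/83204 = -15190/83204 = -15190*1/83204 = -245/1342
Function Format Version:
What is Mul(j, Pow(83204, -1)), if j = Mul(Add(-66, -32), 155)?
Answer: Rational(-245, 1342) ≈ -0.18256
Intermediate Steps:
j = -15190 (j = Mul(-98, 155) = -15190)
Mul(j, Pow(83204, -1)) = Mul(-15190, Pow(83204, -1)) = Mul(-15190, Rational(1, 83204)) = Rational(-245, 1342)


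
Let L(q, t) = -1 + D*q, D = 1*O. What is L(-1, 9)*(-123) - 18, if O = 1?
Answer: 228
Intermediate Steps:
D = 1 (D = 1*1 = 1)
L(q, t) = -1 + q (L(q, t) = -1 + 1*q = -1 + q)
L(-1, 9)*(-123) - 18 = (-1 - 1)*(-123) - 18 = -2*(-123) - 18 = 246 - 18 = 228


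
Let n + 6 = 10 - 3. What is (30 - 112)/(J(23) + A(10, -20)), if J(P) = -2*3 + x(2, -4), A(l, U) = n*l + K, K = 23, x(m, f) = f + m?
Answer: -82/25 ≈ -3.2800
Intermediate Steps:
n = 1 (n = -6 + (10 - 3) = -6 + 7 = 1)
A(l, U) = 23 + l (A(l, U) = 1*l + 23 = l + 23 = 23 + l)
J(P) = -8 (J(P) = -2*3 + (-4 + 2) = -6 - 2 = -8)
(30 - 112)/(J(23) + A(10, -20)) = (30 - 112)/(-8 + (23 + 10)) = -82/(-8 + 33) = -82/25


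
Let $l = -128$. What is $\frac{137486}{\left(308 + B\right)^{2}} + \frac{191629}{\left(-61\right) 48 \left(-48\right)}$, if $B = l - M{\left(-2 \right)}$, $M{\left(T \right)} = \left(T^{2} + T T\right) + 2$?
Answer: $\frac{6215227621}{1015430400} \approx 6.1208$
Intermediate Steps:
$M{\left(T \right)} = 2 + 2 T^{2}$ ($M{\left(T \right)} = \left(T^{2} + T^{2}\right) + 2 = 2 T^{2} + 2 = 2 + 2 T^{2}$)
$B = -138$ ($B = -128 - \left(2 + 2 \left(-2\right)^{2}\right) = -128 - \left(2 + 2 \cdot 4\right) = -128 - \left(2 + 8\right) = -128 - 10 = -138$)
$\frac{137486}{\left(308 + B\right)^{2}} + \frac{191629}{\left(-61\right) 48 \left(-48\right)} = \frac{137486}{\left(308 - 138\right)^{2}} + \frac{191629}{\left(-61\right) 48 \left(-48\right)} = \frac{137486}{170^{2}} + \frac{191629}{\left(-2928\right) \left(-48\right)} = \frac{137486}{28900} + \frac{191629}{140544} = 137486 \cdot \frac{1}{28900} + 191629 \cdot \frac{1}{140544} = \frac{68743}{14450} + \frac{191629}{140544} = \frac{6215227621}{1015430400}$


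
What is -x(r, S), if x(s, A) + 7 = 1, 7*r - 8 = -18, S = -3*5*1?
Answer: 6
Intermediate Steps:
S = -15 (S = -15*1 = -15)
r = -10/7 (r = 8/7 + (1/7)*(-18) = 8/7 - 18/7 = -10/7 ≈ -1.4286)
x(s, A) = -6 (x(s, A) = -7 + 1 = -6)
-x(r, S) = -1*(-6) = 6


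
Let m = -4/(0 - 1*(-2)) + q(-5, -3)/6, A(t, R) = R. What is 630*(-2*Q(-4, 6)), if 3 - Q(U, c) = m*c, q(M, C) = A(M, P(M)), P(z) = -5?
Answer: -25200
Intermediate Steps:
q(M, C) = -5
m = -17/6 (m = -4/(0 - 1*(-2)) - 5/6 = -4/(0 + 2) - 5*⅙ = -4/2 - ⅚ = -4*½ - ⅚ = -2 - ⅚ = -17/6 ≈ -2.8333)
Q(U, c) = 3 + 17*c/6 (Q(U, c) = 3 - (-17)*c/6 = 3 + 17*c/6)
630*(-2*Q(-4, 6)) = 630*(-2*(3 + (17/6)*6)) = 630*(-2*(3 + 17)) = 630*(-2*20) = 630*(-40) = -25200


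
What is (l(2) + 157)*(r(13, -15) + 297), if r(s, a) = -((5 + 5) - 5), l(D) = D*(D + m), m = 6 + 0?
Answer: 50516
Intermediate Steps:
m = 6
l(D) = D*(6 + D) (l(D) = D*(D + 6) = D*(6 + D))
r(s, a) = -5 (r(s, a) = -(10 - 5) = -1*5 = -5)
(l(2) + 157)*(r(13, -15) + 297) = (2*(6 + 2) + 157)*(-5 + 297) = (2*8 + 157)*292 = (16 + 157)*292 = 173*292 = 50516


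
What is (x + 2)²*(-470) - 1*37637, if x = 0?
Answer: -39517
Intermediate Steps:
(x + 2)²*(-470) - 1*37637 = (0 + 2)²*(-470) - 1*37637 = 2²*(-470) - 37637 = 4*(-470) - 37637 = -1880 - 37637 = -39517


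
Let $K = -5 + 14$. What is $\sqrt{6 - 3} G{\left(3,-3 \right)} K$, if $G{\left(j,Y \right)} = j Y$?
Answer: $- 81 \sqrt{3} \approx -140.3$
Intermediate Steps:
$G{\left(j,Y \right)} = Y j$
$K = 9$
$\sqrt{6 - 3} G{\left(3,-3 \right)} K = \sqrt{6 - 3} \left(\left(-3\right) 3\right) 9 = \sqrt{3} \left(-9\right) 9 = - 9 \sqrt{3} \cdot 9 = - 81 \sqrt{3}$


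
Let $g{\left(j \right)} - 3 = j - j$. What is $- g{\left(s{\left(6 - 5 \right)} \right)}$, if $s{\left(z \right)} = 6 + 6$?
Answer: $-3$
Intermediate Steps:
$s{\left(z \right)} = 12$
$g{\left(j \right)} = 3$ ($g{\left(j \right)} = 3 + \left(j - j\right) = 3 + 0 = 3$)
$- g{\left(s{\left(6 - 5 \right)} \right)} = \left(-1\right) 3 = -3$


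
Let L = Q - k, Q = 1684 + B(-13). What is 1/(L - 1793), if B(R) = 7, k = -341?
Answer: 1/239 ≈ 0.0041841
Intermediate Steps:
Q = 1691 (Q = 1684 + 7 = 1691)
L = 2032 (L = 1691 - 1*(-341) = 1691 + 341 = 2032)
1/(L - 1793) = 1/(2032 - 1793) = 1/239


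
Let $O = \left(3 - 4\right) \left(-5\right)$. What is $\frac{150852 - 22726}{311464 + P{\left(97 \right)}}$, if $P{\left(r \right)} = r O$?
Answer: $\frac{128126}{311949} \approx 0.41073$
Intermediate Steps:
$O = 5$ ($O = \left(-1\right) \left(-5\right) = 5$)
$P{\left(r \right)} = 5 r$ ($P{\left(r \right)} = r 5 = 5 r$)
$\frac{150852 - 22726}{311464 + P{\left(97 \right)}} = \frac{150852 - 22726}{311464 + 5 \cdot 97} = \frac{128126}{311464 + 485} = \frac{128126}{311949}$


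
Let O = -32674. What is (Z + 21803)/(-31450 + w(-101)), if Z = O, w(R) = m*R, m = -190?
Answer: 10871/12260 ≈ 0.88670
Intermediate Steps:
w(R) = -190*R
Z = -32674
(Z + 21803)/(-31450 + w(-101)) = (-32674 + 21803)/(-31450 - 190*(-101)) = -10871/(-31450 + 19190) = -10871/(-12260) = -10871*(-1/12260) = 10871/12260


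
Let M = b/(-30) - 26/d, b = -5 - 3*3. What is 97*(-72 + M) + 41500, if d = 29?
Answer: 14996321/435 ≈ 34474.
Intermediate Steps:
b = -14 (b = -5 - 9 = -14)
M = -187/435 (M = -14/(-30) - 26/29 = -14*(-1/30) - 26*1/29 = 7/15 - 26/29 = -187/435 ≈ -0.42988)
97*(-72 + M) + 41500 = 97*(-72 - 187/435) + 41500 = 97*(-31507/435) + 41500 = -3056179/435 + 41500 = 14996321/435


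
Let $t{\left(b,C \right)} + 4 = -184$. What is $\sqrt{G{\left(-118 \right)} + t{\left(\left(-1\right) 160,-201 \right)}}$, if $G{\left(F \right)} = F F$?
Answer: $2 \sqrt{3434} \approx 117.2$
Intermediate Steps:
$t{\left(b,C \right)} = -188$ ($t{\left(b,C \right)} = -4 - 184 = -188$)
$G{\left(F \right)} = F^{2}$
$\sqrt{G{\left(-118 \right)} + t{\left(\left(-1\right) 160,-201 \right)}} = \sqrt{\left(-118\right)^{2} - 188} = \sqrt{13924 - 188} = \sqrt{13736} = 2 \sqrt{3434}$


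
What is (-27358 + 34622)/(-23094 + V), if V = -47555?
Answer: -7264/70649 ≈ -0.10282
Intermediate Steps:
(-27358 + 34622)/(-23094 + V) = (-27358 + 34622)/(-23094 - 47555) = 7264/(-70649) = 7264*(-1/70649) = -7264/70649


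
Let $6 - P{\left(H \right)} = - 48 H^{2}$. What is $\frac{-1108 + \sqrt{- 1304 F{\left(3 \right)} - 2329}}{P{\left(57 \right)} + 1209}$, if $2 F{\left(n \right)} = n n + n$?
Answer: $- \frac{1108}{157167} + \frac{i \sqrt{10153}}{157167} \approx -0.0070498 + 0.00064112 i$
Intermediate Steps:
$P{\left(H \right)} = 6 + 48 H^{2}$ ($P{\left(H \right)} = 6 - - 48 H^{2} = 6 + 48 H^{2}$)
$F{\left(n \right)} = \frac{n}{2} + \frac{n^{2}}{2}$ ($F{\left(n \right)} = \frac{n n + n}{2} = \frac{n^{2} + n}{2} = \frac{n + n^{2}}{2} = \frac{n}{2} + \frac{n^{2}}{2}$)
$\frac{-1108 + \sqrt{- 1304 F{\left(3 \right)} - 2329}}{P{\left(57 \right)} + 1209} = \frac{-1108 + \sqrt{- 1304 \cdot \frac{1}{2} \cdot 3 \left(1 + 3\right) - 2329}}{\left(6 + 48 \cdot 57^{2}\right) + 1209} = \frac{-1108 + \sqrt{- 1304 \cdot \frac{1}{2} \cdot 3 \cdot 4 - 2329}}{\left(6 + 48 \cdot 3249\right) + 1209} = \frac{-1108 + \sqrt{\left(-1304\right) 6 - 2329}}{\left(6 + 155952\right) + 1209} = \frac{-1108 + \sqrt{-7824 - 2329}}{155958 + 1209} = \frac{-1108 + \sqrt{-10153}}{157167} = \left(-1108 + i \sqrt{10153}\right) \frac{1}{157167} = - \frac{1108}{157167} + \frac{i \sqrt{10153}}{157167}$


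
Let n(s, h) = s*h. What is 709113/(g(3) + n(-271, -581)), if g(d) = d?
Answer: 709113/157454 ≈ 4.5036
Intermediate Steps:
n(s, h) = h*s
709113/(g(3) + n(-271, -581)) = 709113/(3 - 581*(-271)) = 709113/(3 + 157451) = 709113/157454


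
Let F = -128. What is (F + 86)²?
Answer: 1764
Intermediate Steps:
(F + 86)² = (-128 + 86)² = (-42)² = 1764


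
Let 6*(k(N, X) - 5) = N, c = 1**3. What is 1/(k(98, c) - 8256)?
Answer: -3/24704 ≈ -0.00012144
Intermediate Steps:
c = 1
k(N, X) = 5 + N/6
1/(k(98, c) - 8256) = 1/((5 + (1/6)*98) - 8256) = 1/((5 + 49/3) - 8256) = 1/(64/3 - 8256) = 1/(-24704/3) = -3/24704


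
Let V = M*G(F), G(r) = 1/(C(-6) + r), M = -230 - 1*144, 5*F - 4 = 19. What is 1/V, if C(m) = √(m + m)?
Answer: -23/1870 - I*√3/187 ≈ -0.012299 - 0.0092623*I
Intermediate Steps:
F = 23/5 (F = ⅘ + (⅕)*19 = ⅘ + 19/5 = 23/5 ≈ 4.6000)
C(m) = √2*√m (C(m) = √(2*m) = √2*√m)
M = -374 (M = -230 - 144 = -374)
G(r) = 1/(r + 2*I*√3) (G(r) = 1/(√2*√(-6) + r) = 1/(√2*(I*√6) + r) = 1/(2*I*√3 + r) = 1/(r + 2*I*√3))
V = -374/(23/5 + 2*I*√3) ≈ -51.882 + 39.07*I
1/V = 1/(-43010/829 + 18700*I*√3/829)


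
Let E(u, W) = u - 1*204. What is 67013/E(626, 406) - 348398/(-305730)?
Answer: 10317454223/64509030 ≈ 159.94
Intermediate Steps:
E(u, W) = -204 + u (E(u, W) = u - 204 = -204 + u)
67013/E(626, 406) - 348398/(-305730) = 67013/(-204 + 626) - 348398/(-305730) = 67013/422 - 348398*(-1/305730) = 67013*(1/422) + 174199/152865 = 67013/422 + 174199/152865 = 10317454223/64509030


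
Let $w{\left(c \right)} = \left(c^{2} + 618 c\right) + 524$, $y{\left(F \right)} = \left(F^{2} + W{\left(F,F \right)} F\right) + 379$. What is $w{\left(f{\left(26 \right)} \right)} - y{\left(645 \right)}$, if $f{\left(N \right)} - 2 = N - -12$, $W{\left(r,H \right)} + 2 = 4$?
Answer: $-390850$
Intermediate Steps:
$W{\left(r,H \right)} = 2$ ($W{\left(r,H \right)} = -2 + 4 = 2$)
$f{\left(N \right)} = 14 + N$ ($f{\left(N \right)} = 2 + \left(N - -12\right) = 2 + \left(N + 12\right) = 2 + \left(12 + N\right) = 14 + N$)
$y{\left(F \right)} = 379 + F^{2} + 2 F$ ($y{\left(F \right)} = \left(F^{2} + 2 F\right) + 379 = 379 + F^{2} + 2 F$)
$w{\left(c \right)} = 524 + c^{2} + 618 c$
$w{\left(f{\left(26 \right)} \right)} - y{\left(645 \right)} = \left(524 + \left(14 + 26\right)^{2} + 618 \left(14 + 26\right)\right) - \left(379 + 645^{2} + 2 \cdot 645\right) = \left(524 + 40^{2} + 618 \cdot 40\right) - \left(379 + 416025 + 1290\right) = \left(524 + 1600 + 24720\right) - 417694 = 26844 - 417694 = -390850$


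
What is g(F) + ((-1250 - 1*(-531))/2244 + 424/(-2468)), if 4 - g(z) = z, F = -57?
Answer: 83775941/1384548 ≈ 60.508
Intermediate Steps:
g(z) = 4 - z
g(F) + ((-1250 - 1*(-531))/2244 + 424/(-2468)) = (4 - 1*(-57)) + ((-1250 - 1*(-531))/2244 + 424/(-2468)) = (4 + 57) + ((-1250 + 531)*(1/2244) + 424*(-1/2468)) = 61 + (-719*1/2244 - 106/617) = 61 + (-719/2244 - 106/617) = 61 - 681487/1384548 = 83775941/1384548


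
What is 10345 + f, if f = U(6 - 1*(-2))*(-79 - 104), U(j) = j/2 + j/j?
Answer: 9430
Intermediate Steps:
U(j) = 1 + j/2 (U(j) = j*(½) + 1 = j/2 + 1 = 1 + j/2)
f = -915 (f = (1 + (6 - 1*(-2))/2)*(-79 - 104) = (1 + (6 + 2)/2)*(-183) = (1 + (½)*8)*(-183) = (1 + 4)*(-183) = 5*(-183) = -915)
10345 + f = 10345 - 915 = 9430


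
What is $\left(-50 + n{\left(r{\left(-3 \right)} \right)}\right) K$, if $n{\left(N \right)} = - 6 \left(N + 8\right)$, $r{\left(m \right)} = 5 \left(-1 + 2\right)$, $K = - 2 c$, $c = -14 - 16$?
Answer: $-7680$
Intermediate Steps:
$c = -30$
$K = 60$ ($K = \left(-2\right) \left(-30\right) = 60$)
$r{\left(m \right)} = 5$ ($r{\left(m \right)} = 5 \cdot 1 = 5$)
$n{\left(N \right)} = -48 - 6 N$ ($n{\left(N \right)} = - 6 \left(8 + N\right) = -48 - 6 N$)
$\left(-50 + n{\left(r{\left(-3 \right)} \right)}\right) K = \left(-50 - 78\right) 60 = \left(-128\right) 60 = -7680$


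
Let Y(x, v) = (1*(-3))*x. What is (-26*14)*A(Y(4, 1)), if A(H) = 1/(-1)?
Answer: 364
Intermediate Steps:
Y(x, v) = -3*x
A(H) = -1
(-26*14)*A(Y(4, 1)) = -26*14*(-1) = -364*(-1) = 364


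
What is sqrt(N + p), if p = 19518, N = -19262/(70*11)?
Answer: sqrt(2889347615)/385 ≈ 139.62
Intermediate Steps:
N = -9631/385 (N = -19262/770 = -19262*1/770 = -9631/385 ≈ -25.016)
sqrt(N + p) = sqrt(-9631/385 + 19518) = sqrt(7504799/385) = sqrt(2889347615)/385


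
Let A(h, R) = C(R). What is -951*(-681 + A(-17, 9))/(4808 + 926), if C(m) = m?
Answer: 319536/2867 ≈ 111.45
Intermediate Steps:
A(h, R) = R
-951*(-681 + A(-17, 9))/(4808 + 926) = -951*(-681 + 9)/(4808 + 926) = -951/(5734/(-672)) = -951/(5734*(-1/672)) = -951/(-2867/336) = -951*(-336/2867) = 319536/2867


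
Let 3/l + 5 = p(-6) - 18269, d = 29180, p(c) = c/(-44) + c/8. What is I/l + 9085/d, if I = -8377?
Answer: 4913768530765/96294 ≈ 5.1029e+7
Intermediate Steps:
p(c) = 9*c/88 (p(c) = c*(-1/44) + c*(⅛) = -c/44 + c/8 = 9*c/88)
l = -132/804083 (l = 3/(-5 + ((9/88)*(-6) - 18269)) = 3/(-5 + (-27/44 - 18269)) = 3/(-5 - 803863/44) = 3/(-804083/44) = 3*(-44/804083) = -132/804083 ≈ -0.00016416)
I/l + 9085/d = -8377/(-132/804083) + 9085/29180 = -8377*(-804083/132) + 9085*(1/29180) = 6735803291/132 + 1817/5836 = 4913768530765/96294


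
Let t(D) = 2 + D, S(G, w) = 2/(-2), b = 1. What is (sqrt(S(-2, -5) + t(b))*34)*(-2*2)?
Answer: -136*sqrt(2) ≈ -192.33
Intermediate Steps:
S(G, w) = -1 (S(G, w) = 2*(-1/2) = -1)
(sqrt(S(-2, -5) + t(b))*34)*(-2*2) = (sqrt(-1 + (2 + 1))*34)*(-2*2) = (sqrt(-1 + 3)*34)*(-4) = (sqrt(2)*34)*(-4) = (34*sqrt(2))*(-4) = -136*sqrt(2)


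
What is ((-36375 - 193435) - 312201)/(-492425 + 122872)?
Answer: 542011/369553 ≈ 1.4667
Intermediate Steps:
((-36375 - 193435) - 312201)/(-492425 + 122872) = (-229810 - 312201)/(-369553) = -542011*(-1/369553) = 542011/369553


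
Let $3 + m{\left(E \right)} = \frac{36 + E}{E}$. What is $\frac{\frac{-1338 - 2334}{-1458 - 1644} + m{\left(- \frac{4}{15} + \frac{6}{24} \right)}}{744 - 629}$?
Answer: $- \frac{1117142}{59455} \approx -18.79$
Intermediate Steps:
$m{\left(E \right)} = -3 + \frac{36 + E}{E}$
$\frac{\frac{-1338 - 2334}{-1458 - 1644} + m{\left(- \frac{4}{15} + \frac{6}{24} \right)}}{744 - 629} = \frac{\frac{-1338 - 2334}{-1458 - 1644} + \left(-2 + \frac{36}{- \frac{4}{15} + \frac{6}{24}}\right)}{744 - 629} = \frac{- \frac{3672}{-3102} + \left(-2 + \frac{36}{\left(-4\right) \frac{1}{15} + 6 \cdot \frac{1}{24}}\right)}{115} = \left(\left(-3672\right) \left(- \frac{1}{3102}\right) + \left(-2 + \frac{36}{- \frac{4}{15} + \frac{1}{4}}\right)\right) \frac{1}{115} = \left(\frac{612}{517} + \left(-2 + \frac{36}{- \frac{1}{60}}\right)\right) \frac{1}{115} = \left(\frac{612}{517} + \left(-2 + 36 \left(-60\right)\right)\right) \frac{1}{115} = \left(\frac{612}{517} - 2162\right) \frac{1}{115} = \left(- \frac{1117142}{517}\right) \frac{1}{115} = - \frac{1117142}{59455}$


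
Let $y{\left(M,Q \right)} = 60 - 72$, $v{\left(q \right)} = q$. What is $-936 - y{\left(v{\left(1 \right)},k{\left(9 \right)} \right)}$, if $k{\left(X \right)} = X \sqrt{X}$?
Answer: $-924$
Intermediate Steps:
$k{\left(X \right)} = X^{\frac{3}{2}}$
$y{\left(M,Q \right)} = -12$
$-936 - y{\left(v{\left(1 \right)},k{\left(9 \right)} \right)} = -936 - -12 = -936 + 12 = -924$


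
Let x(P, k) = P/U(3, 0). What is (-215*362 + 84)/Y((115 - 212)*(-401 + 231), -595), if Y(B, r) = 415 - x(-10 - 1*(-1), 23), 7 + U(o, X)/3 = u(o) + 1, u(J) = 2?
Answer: -310984/1657 ≈ -187.68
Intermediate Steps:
U(o, X) = -12 (U(o, X) = -21 + 3*(2 + 1) = -21 + 3*3 = -21 + 9 = -12)
x(P, k) = -P/12 (x(P, k) = P/(-12) = P*(-1/12) = -P/12)
Y(B, r) = 1657/4 (Y(B, r) = 415 - (-1)*(-10 - 1*(-1))/12 = 415 - (-1)*(-10 + 1)/12 = 415 - (-1)*(-9)/12 = 415 - 1*¾ = 415 - ¾ = 1657/4)
(-215*362 + 84)/Y((115 - 212)*(-401 + 231), -595) = (-215*362 + 84)/(1657/4) = (-77830 + 84)*(4/1657) = -77746*4/1657 = -310984/1657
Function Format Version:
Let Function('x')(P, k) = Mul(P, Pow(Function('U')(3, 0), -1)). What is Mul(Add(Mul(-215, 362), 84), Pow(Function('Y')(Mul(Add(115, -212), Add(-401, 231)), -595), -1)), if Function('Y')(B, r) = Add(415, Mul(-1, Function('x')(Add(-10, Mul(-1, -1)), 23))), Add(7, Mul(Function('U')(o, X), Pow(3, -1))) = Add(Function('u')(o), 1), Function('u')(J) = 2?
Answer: Rational(-310984, 1657) ≈ -187.68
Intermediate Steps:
Function('U')(o, X) = -12 (Function('U')(o, X) = Add(-21, Mul(3, Add(2, 1))) = Add(-21, Mul(3, 3)) = Add(-21, 9) = -12)
Function('x')(P, k) = Mul(Rational(-1, 12), P) (Function('x')(P, k) = Mul(P, Pow(-12, -1)) = Mul(P, Rational(-1, 12)) = Mul(Rational(-1, 12), P))
Function('Y')(B, r) = Rational(1657, 4) (Function('Y')(B, r) = Add(415, Mul(-1, Mul(Rational(-1, 12), Add(-10, Mul(-1, -1))))) = Add(415, Mul(-1, Mul(Rational(-1, 12), Add(-10, 1)))) = Add(415, Mul(-1, Mul(Rational(-1, 12), -9))) = Add(415, Mul(-1, Rational(3, 4))) = Add(415, Rational(-3, 4)) = Rational(1657, 4))
Mul(Add(Mul(-215, 362), 84), Pow(Function('Y')(Mul(Add(115, -212), Add(-401, 231)), -595), -1)) = Mul(Add(Mul(-215, 362), 84), Pow(Rational(1657, 4), -1)) = Mul(Add(-77830, 84), Rational(4, 1657)) = Mul(-77746, Rational(4, 1657)) = Rational(-310984, 1657)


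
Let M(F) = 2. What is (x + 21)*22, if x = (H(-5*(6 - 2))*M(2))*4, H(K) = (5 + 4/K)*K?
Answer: -16434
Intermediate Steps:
H(K) = K*(5 + 4/K)
x = -768 (x = ((4 + 5*(-5*(6 - 2)))*2)*4 = ((4 + 5*(-5*4))*2)*4 = ((4 + 5*(-20))*2)*4 = ((4 - 100)*2)*4 = -96*2*4 = -192*4 = -768)
(x + 21)*22 = (-768 + 21)*22 = -747*22 = -16434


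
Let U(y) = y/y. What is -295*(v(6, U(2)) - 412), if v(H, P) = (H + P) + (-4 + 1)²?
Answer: 116820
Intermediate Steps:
U(y) = 1
v(H, P) = 9 + H + P (v(H, P) = (H + P) + (-3)² = (H + P) + 9 = 9 + H + P)
-295*(v(6, U(2)) - 412) = -295*((9 + 6 + 1) - 412) = -295*(16 - 412) = -295*(-396) = 116820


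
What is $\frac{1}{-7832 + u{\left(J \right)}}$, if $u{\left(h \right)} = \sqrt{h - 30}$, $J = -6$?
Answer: $- \frac{1958}{15335065} - \frac{3 i}{30670130} \approx -0.00012768 - 9.7815 \cdot 10^{-8} i$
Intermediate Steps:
$u{\left(h \right)} = \sqrt{-30 + h}$
$\frac{1}{-7832 + u{\left(J \right)}} = \frac{1}{-7832 + \sqrt{-30 - 6}} = \frac{1}{-7832 + \sqrt{-36}} = \frac{1}{-7832 + 6 i} = \frac{-7832 - 6 i}{61340260}$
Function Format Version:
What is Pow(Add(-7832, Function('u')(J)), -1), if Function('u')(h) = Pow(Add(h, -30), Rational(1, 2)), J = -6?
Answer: Add(Rational(-1958, 15335065), Mul(Rational(-3, 30670130), I)) ≈ Add(-0.00012768, Mul(-9.7815e-8, I))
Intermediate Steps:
Function('u')(h) = Pow(Add(-30, h), Rational(1, 2))
Pow(Add(-7832, Function('u')(J)), -1) = Pow(Add(-7832, Pow(Add(-30, -6), Rational(1, 2))), -1) = Pow(Add(-7832, Pow(-36, Rational(1, 2))), -1) = Pow(Add(-7832, Mul(6, I)), -1) = Mul(Rational(1, 61340260), Add(-7832, Mul(-6, I)))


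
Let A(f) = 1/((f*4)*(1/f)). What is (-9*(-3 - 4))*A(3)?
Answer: 63/4 ≈ 15.750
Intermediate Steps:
A(f) = 1/4 (A(f) = 1/((4*f)/f) = 1/4)
(-9*(-3 - 4))*A(3) = -9*(-3 - 4)*(1/4) = -9*(-7)*(1/4) = 63*(1/4) = 63/4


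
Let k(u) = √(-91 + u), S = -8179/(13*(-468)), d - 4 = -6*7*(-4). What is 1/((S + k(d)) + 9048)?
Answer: 6084/55110967 ≈ 0.00011040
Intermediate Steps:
d = 172 (d = 4 - 6*7*(-4) = 4 - 42*(-4) = 4 + 168 = 172)
S = 8179/6084 (S = -8179/(-6084) = -8179*(-1/6084) = 8179/6084 ≈ 1.3443)
1/((S + k(d)) + 9048) = 1/((8179/6084 + √(-91 + 172)) + 9048) = 1/((8179/6084 + √81) + 9048) = 1/((8179/6084 + 9) + 9048) = 1/(62935/6084 + 9048) = 1/(55110967/6084) = 6084/55110967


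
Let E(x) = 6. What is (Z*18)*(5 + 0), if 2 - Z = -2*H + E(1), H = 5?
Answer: 540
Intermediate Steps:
Z = 6 (Z = 2 - (-2*5 + 6) = 2 - (-10 + 6) = 2 - 1*(-4) = 2 + 4 = 6)
(Z*18)*(5 + 0) = (6*18)*(5 + 0) = 108*5 = 540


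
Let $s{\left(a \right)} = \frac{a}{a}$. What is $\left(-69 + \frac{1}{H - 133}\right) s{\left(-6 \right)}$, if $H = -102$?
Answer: $- \frac{16216}{235} \approx -69.004$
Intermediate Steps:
$s{\left(a \right)} = 1$
$\left(-69 + \frac{1}{H - 133}\right) s{\left(-6 \right)} = \left(-69 + \frac{1}{-102 - 133}\right) 1 = \left(-69 + \frac{1}{-235}\right) 1 = \left(-69 - \frac{1}{235}\right) 1 = \left(- \frac{16216}{235}\right) 1 = - \frac{16216}{235}$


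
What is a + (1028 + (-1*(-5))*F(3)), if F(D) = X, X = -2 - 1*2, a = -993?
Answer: 15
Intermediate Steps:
X = -4 (X = -2 - 2 = -4)
F(D) = -4
a + (1028 + (-1*(-5))*F(3)) = -993 + (1028 - 1*(-5)*(-4)) = -993 + (1028 + 5*(-4)) = -993 + (1028 - 20) = -993 + 1008 = 15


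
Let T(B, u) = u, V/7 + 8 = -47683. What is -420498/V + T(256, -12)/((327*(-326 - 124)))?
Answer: 1145931236/909705825 ≈ 1.2597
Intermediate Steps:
V = -333837 (V = -56 + 7*(-47683) = -56 - 333781 = -333837)
-420498/V + T(256, -12)/((327*(-326 - 124))) = -420498/(-333837) - 12*1/(327*(-326 - 124)) = -420498*(-1/333837) - 12/(327*(-450)) = 46722/37093 - 12/(-147150) = 46722/37093 - 12*(-1/147150) = 46722/37093 + 2/24525 = 1145931236/909705825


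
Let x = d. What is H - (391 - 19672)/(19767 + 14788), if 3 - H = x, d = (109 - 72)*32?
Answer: -40790174/34555 ≈ -1180.4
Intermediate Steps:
d = 1184 (d = 37*32 = 1184)
x = 1184
H = -1181 (H = 3 - 1*1184 = 3 - 1184 = -1181)
H - (391 - 19672)/(19767 + 14788) = -1181 - (391 - 19672)/(19767 + 14788) = -1181 - (-19281)/34555 = -1181 - 1*(-19281/34555) = -1181 + 19281/34555 = -40790174/34555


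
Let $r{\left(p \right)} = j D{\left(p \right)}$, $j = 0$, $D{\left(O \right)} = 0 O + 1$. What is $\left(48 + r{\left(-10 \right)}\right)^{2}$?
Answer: $2304$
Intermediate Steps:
$D{\left(O \right)} = 1$ ($D{\left(O \right)} = 0 + 1 = 1$)
$r{\left(p \right)} = 0$ ($r{\left(p \right)} = 0 \cdot 1 = 0$)
$\left(48 + r{\left(-10 \right)}\right)^{2} = \left(48 + 0\right)^{2} = 48^{2} = 2304$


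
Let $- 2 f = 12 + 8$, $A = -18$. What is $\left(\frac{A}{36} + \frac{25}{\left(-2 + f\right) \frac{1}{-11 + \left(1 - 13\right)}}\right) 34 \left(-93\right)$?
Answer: $- \frac{299863}{2} \approx -1.4993 \cdot 10^{5}$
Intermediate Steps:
$f = -10$ ($f = - \frac{12 + 8}{2} = \left(- \frac{1}{2}\right) 20 = -10$)
$\left(\frac{A}{36} + \frac{25}{\left(-2 + f\right) \frac{1}{-11 + \left(1 - 13\right)}}\right) 34 \left(-93\right) = \left(- \frac{18}{36} + \frac{25}{\left(-2 - 10\right) \frac{1}{-11 + \left(1 - 13\right)}}\right) 34 \left(-93\right) = \left(\left(-18\right) \frac{1}{36} + \frac{25}{\left(-12\right) \frac{1}{-11 + \left(1 - 13\right)}}\right) 34 \left(-93\right) = \left(- \frac{1}{2} + \frac{25}{\left(-12\right) \frac{1}{-11 - 12}}\right) 34 \left(-93\right) = \left(- \frac{1}{2} + \frac{25}{\left(-12\right) \frac{1}{-23}}\right) 34 \left(-93\right) = \left(- \frac{1}{2} + \frac{25}{\left(-12\right) \left(- \frac{1}{23}\right)}\right) 34 \left(-93\right) = \left(- \frac{1}{2} + \frac{25}{\frac{12}{23}}\right) 34 \left(-93\right) = \left(- \frac{1}{2} + 25 \cdot \frac{23}{12}\right) 34 \left(-93\right) = \left(- \frac{1}{2} + \frac{575}{12}\right) 34 \left(-93\right) = \frac{569}{12} \cdot 34 \left(-93\right) = \frac{9673}{6} \left(-93\right) = - \frac{299863}{2}$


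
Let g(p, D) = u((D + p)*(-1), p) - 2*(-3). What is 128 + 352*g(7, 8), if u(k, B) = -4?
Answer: 832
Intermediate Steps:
g(p, D) = 2 (g(p, D) = -4 - 2*(-3) = -4 + 6 = 2)
128 + 352*g(7, 8) = 128 + 352*2 = 128 + 704 = 832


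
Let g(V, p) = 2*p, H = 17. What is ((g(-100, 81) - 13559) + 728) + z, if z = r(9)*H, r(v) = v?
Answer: -12516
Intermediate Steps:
z = 153 (z = 9*17 = 153)
((g(-100, 81) - 13559) + 728) + z = ((2*81 - 13559) + 728) + 153 = ((162 - 13559) + 728) + 153 = (-13397 + 728) + 153 = -12669 + 153 = -12516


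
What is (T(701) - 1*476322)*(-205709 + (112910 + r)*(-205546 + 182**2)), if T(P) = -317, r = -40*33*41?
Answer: 4831639538325871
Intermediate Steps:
r = -54120 (r = -1320*41 = -54120)
(T(701) - 1*476322)*(-205709 + (112910 + r)*(-205546 + 182**2)) = (-317 - 1*476322)*(-205709 + (112910 - 54120)*(-205546 + 182**2)) = (-317 - 476322)*(-205709 + 58790*(-205546 + 33124)) = -476639*(-205709 + 58790*(-172422)) = -476639*(-205709 - 10136689380) = -476639*(-10136895089) = 4831639538325871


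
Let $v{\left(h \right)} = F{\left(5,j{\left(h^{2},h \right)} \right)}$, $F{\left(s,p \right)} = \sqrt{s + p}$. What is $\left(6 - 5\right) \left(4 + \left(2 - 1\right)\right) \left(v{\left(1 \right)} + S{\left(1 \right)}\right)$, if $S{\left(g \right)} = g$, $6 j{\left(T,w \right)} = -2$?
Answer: $5 + \frac{5 \sqrt{42}}{3} \approx 15.801$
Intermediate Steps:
$j{\left(T,w \right)} = - \frac{1}{3}$ ($j{\left(T,w \right)} = \frac{1}{6} \left(-2\right) = - \frac{1}{3}$)
$F{\left(s,p \right)} = \sqrt{p + s}$
$v{\left(h \right)} = \frac{\sqrt{42}}{3}$ ($v{\left(h \right)} = \sqrt{- \frac{1}{3} + 5} = \sqrt{\frac{14}{3}} = \frac{\sqrt{42}}{3}$)
$\left(6 - 5\right) \left(4 + \left(2 - 1\right)\right) \left(v{\left(1 \right)} + S{\left(1 \right)}\right) = \left(6 - 5\right) \left(4 + \left(2 - 1\right)\right) \left(\frac{\sqrt{42}}{3} + 1\right) = 1 \left(4 + 1\right) \left(1 + \frac{\sqrt{42}}{3}\right) = 1 \cdot 5 \left(1 + \frac{\sqrt{42}}{3}\right) = 1 \left(5 + \frac{5 \sqrt{42}}{3}\right) = 5 + \frac{5 \sqrt{42}}{3}$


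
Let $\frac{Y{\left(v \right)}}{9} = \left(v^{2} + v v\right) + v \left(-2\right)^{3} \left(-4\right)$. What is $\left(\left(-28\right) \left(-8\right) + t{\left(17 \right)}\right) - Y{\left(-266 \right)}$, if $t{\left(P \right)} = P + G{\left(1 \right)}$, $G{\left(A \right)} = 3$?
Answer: $-1196756$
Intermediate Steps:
$t{\left(P \right)} = 3 + P$ ($t{\left(P \right)} = P + 3 = 3 + P$)
$Y{\left(v \right)} = 18 v^{2} + 288 v$ ($Y{\left(v \right)} = 9 \left(\left(v^{2} + v v\right) + v \left(-2\right)^{3} \left(-4\right)\right) = 9 \left(\left(v^{2} + v^{2}\right) + v \left(-8\right) \left(-4\right)\right) = 9 \left(2 v^{2} + - 8 v \left(-4\right)\right) = 9 \left(2 v^{2} + 32 v\right) = 18 v^{2} + 288 v$)
$\left(\left(-28\right) \left(-8\right) + t{\left(17 \right)}\right) - Y{\left(-266 \right)} = \left(\left(-28\right) \left(-8\right) + \left(3 + 17\right)\right) - 18 \left(-266\right) \left(16 - 266\right) = \left(224 + 20\right) - 18 \left(-266\right) \left(-250\right) = 244 - 1197000 = -1196756$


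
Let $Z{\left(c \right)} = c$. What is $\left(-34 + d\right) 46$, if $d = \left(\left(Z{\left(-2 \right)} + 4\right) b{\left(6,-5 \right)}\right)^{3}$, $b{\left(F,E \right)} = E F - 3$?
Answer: $-13226380$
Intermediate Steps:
$b{\left(F,E \right)} = -3 + E F$
$d = -287496$ ($d = \left(\left(-2 + 4\right) \left(-3 - 30\right)\right)^{3} = \left(2 \left(-3 - 30\right)\right)^{3} = \left(2 \left(-33\right)\right)^{3} = \left(-66\right)^{3} = -287496$)
$\left(-34 + d\right) 46 = \left(-34 - 287496\right) 46 = \left(-287530\right) 46 = -13226380$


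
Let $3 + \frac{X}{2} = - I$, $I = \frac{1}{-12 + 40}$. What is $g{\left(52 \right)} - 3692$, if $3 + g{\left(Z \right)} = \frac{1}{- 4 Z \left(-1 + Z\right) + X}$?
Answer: $- \frac{549065929}{148597} \approx -3695.0$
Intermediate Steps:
$I = \frac{1}{28} \approx 0.035714$
$X = - \frac{85}{14}$ ($X = -6 + 2 \left(\left(-1\right) \frac{1}{28}\right) = -6 + 2 \left(- \frac{1}{28}\right) = -6 - \frac{1}{14} = - \frac{85}{14} \approx -6.0714$)
$g{\left(Z \right)} = -3 + \frac{1}{- \frac{85}{14} - 4 Z \left(-1 + Z\right)}$ ($g{\left(Z \right)} = -3 + \frac{1}{- 4 Z \left(-1 + Z\right) - \frac{85}{14}} = -3 + \frac{1}{- \frac{85}{14} - 4 Z \left(-1 + Z\right)}$)
$g{\left(52 \right)} - 3692 = \frac{-269 - 168 \cdot 52^{2} + 168 \cdot 52}{85 - 2912 + 56 \cdot 52^{2}} - 3692 = \frac{-269 - 454272 + 8736}{85 - 2912 + 56 \cdot 2704} - 3692 = \frac{-269 - 454272 + 8736}{85 - 2912 + 151424} - 3692 = \frac{1}{148597} \left(-445805\right) - 3692 = - \frac{445805}{148597} - 3692 = - \frac{549065929}{148597}$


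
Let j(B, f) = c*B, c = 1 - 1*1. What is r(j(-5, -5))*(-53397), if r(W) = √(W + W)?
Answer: 0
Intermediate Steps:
c = 0 (c = 1 - 1 = 0)
j(B, f) = 0 (j(B, f) = 0*B = 0)
r(W) = √2*√W (r(W) = √(2*W) = √2*√W)
r(j(-5, -5))*(-53397) = (√2*√0)*(-53397) = (√2*0)*(-53397) = 0*(-53397) = 0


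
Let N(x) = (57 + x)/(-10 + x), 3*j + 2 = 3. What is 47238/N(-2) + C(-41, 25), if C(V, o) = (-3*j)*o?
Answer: -568231/55 ≈ -10331.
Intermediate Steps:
j = 1/3 (j = -2/3 + (1/3)*3 = -2/3 + 1 = 1/3 ≈ 0.33333)
N(x) = (57 + x)/(-10 + x)
C(V, o) = -o (C(V, o) = (-3*1/3)*o = -o)
47238/N(-2) + C(-41, 25) = 47238/(((57 - 2)/(-10 - 2))) - 1*25 = 47238/((55/(-12))) - 25 = 47238/((-1/12*55)) - 25 = 47238/(-55/12) - 25 = 47238*(-12/55) - 25 = -566856/55 - 25 = -568231/55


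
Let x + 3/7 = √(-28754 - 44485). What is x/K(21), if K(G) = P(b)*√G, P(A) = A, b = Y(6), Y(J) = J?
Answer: -√21/294 + I*√170891/42 ≈ -0.015587 + 9.8426*I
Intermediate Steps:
b = 6
x = -3/7 + I*√73239 (x = -3/7 + √(-28754 - 44485) = -3/7 + √(-73239) = -3/7 + I*√73239 ≈ -0.42857 + 270.63*I)
K(G) = 6*√G
x/K(21) = (-3/7 + I*√73239)/((6*√21)) = (-3/7 + I*√73239)*(√21/126) = √21*(-3/7 + I*√73239)/126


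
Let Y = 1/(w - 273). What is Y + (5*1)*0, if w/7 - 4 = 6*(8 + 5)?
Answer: 1/301 ≈ 0.0033223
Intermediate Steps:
w = 574 (w = 28 + 7*(6*(8 + 5)) = 28 + 7*(6*13) = 28 + 7*78 = 28 + 546 = 574)
Y = 1/301 (Y = 1/(574 - 273) = 1/301 ≈ 0.0033223)
Y + (5*1)*0 = 1/301 + (5*1)*0 = 1/301 + 5*0 = 1/301 + 0 = 1/301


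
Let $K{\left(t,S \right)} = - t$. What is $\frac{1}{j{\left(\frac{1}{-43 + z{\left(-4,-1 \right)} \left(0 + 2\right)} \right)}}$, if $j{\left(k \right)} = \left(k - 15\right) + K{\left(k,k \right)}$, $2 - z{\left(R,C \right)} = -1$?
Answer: $- \frac{1}{15} \approx -0.066667$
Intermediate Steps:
$z{\left(R,C \right)} = 3$ ($z{\left(R,C \right)} = 2 - -1 = 2 + 1 = 3$)
$j{\left(k \right)} = -15$ ($j{\left(k \right)} = \left(k - 15\right) - k = \left(-15 + k\right) - k = -15$)
$\frac{1}{j{\left(\frac{1}{-43 + z{\left(-4,-1 \right)} \left(0 + 2\right)} \right)}} = \frac{1}{-15} = - \frac{1}{15}$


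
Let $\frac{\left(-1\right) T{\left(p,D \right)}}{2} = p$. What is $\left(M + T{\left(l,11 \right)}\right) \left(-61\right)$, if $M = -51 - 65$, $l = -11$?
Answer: $5734$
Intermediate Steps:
$T{\left(p,D \right)} = - 2 p$
$M = -116$ ($M = -51 - 65 = -116$)
$\left(M + T{\left(l,11 \right)}\right) \left(-61\right) = \left(-116 - -22\right) \left(-61\right) = \left(-116 + 22\right) \left(-61\right) = \left(-94\right) \left(-61\right) = 5734$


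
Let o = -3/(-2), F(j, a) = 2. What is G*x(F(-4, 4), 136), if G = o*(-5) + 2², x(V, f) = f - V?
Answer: -469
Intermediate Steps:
o = 3/2 (o = -3*(-½) = 3/2 ≈ 1.5000)
G = -7/2 (G = (3/2)*(-5) + 2² = -15/2 + 4 = -7/2 ≈ -3.5000)
G*x(F(-4, 4), 136) = -7*(136 - 1*2)/2 = -7*(136 - 2)/2 = -7/2*134 = -469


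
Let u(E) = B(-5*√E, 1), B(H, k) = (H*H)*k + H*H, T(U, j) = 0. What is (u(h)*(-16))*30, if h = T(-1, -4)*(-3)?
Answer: 0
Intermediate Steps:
B(H, k) = H² + k*H² (B(H, k) = H²*k + H² = k*H² + H² = H² + k*H²)
h = 0 (h = 0*(-3) = 0)
u(E) = 50*E (u(E) = (-5*√E)²*(1 + 1) = (25*E)*2 = 50*E)
(u(h)*(-16))*30 = ((50*0)*(-16))*30 = (0*(-16))*30 = 0*30 = 0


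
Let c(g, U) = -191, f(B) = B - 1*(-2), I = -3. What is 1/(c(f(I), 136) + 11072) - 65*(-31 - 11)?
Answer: 29705131/10881 ≈ 2730.0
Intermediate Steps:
f(B) = 2 + B (f(B) = B + 2 = 2 + B)
1/(c(f(I), 136) + 11072) - 65*(-31 - 11) = 1/(-191 + 11072) - 65*(-31 - 11) = 1/10881 - 65*(-42) = 1/10881 + 2730 = 29705131/10881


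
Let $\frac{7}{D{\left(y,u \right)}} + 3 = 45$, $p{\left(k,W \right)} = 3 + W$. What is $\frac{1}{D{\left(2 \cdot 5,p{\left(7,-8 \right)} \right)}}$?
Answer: $6$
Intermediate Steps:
$D{\left(y,u \right)} = \frac{1}{6}$ ($D{\left(y,u \right)} = \frac{7}{-3 + 45} = \frac{7}{42} = 7 \cdot \frac{1}{42} = \frac{1}{6}$)
$\frac{1}{D{\left(2 \cdot 5,p{\left(7,-8 \right)} \right)}} = \frac{1}{\frac{1}{6}} = 6$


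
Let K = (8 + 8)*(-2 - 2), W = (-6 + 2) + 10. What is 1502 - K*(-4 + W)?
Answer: 1630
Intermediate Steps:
W = 6 (W = -4 + 10 = 6)
K = -64 (K = 16*(-4) = -64)
1502 - K*(-4 + W) = 1502 - (-64)*(-4 + 6) = 1502 - (-64)*2 = 1502 - 1*(-128) = 1502 + 128 = 1630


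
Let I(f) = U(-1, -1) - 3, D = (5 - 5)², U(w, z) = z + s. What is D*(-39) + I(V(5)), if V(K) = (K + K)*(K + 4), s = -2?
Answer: -6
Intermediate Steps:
U(w, z) = -2 + z (U(w, z) = z - 2 = -2 + z)
D = 0 (D = 0² = 0)
V(K) = 2*K*(4 + K) (V(K) = (2*K)*(4 + K) = 2*K*(4 + K))
I(f) = -6 (I(f) = (-2 - 1) - 3 = -3 - 3 = -6)
D*(-39) + I(V(5)) = 0*(-39) - 6 = 0 - 6 = -6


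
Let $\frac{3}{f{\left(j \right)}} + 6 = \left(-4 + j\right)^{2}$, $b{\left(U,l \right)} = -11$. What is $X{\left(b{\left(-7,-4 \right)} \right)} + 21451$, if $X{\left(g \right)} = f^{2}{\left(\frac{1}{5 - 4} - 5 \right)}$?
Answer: $\frac{72161173}{3364} \approx 21451.0$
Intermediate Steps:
$f{\left(j \right)} = \frac{3}{-6 + \left(-4 + j\right)^{2}}$
$X{\left(g \right)} = \frac{9}{3364}$ ($X{\left(g \right)} = \left(\frac{3}{-6 + \left(-4 + \left(\frac{1}{5 - 4} - 5\right)\right)^{2}}\right)^{2} = \left(\frac{3}{-6 + \left(-4 - \left(5 - 1^{-1}\right)\right)^{2}}\right)^{2} = \left(\frac{3}{-6 + \left(-4 + \left(1 - 5\right)\right)^{2}}\right)^{2} = \left(\frac{3}{-6 + \left(-4 - 4\right)^{2}}\right)^{2} = \left(\frac{3}{-6 + \left(-8\right)^{2}}\right)^{2} = \left(\frac{3}{-6 + 64}\right)^{2} = \left(\frac{3}{58}\right)^{2} = \frac{9}{3364}$)
$X{\left(b{\left(-7,-4 \right)} \right)} + 21451 = \frac{9}{3364} + 21451 = \frac{72161173}{3364}$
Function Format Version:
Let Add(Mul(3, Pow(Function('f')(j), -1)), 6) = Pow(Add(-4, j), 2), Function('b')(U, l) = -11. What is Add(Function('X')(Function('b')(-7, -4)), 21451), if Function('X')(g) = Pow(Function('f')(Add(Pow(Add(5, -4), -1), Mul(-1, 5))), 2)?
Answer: Rational(72161173, 3364) ≈ 21451.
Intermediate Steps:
Function('f')(j) = Mul(3, Pow(Add(-6, Pow(Add(-4, j), 2)), -1))
Function('X')(g) = Rational(9, 3364) (Function('X')(g) = Pow(Mul(3, Pow(Add(-6, Pow(Add(-4, Add(Pow(Add(5, -4), -1), Mul(-1, 5))), 2)), -1)), 2) = Pow(Mul(3, Pow(Add(-6, Pow(Add(-4, Add(Pow(1, -1), -5)), 2)), -1)), 2) = Pow(Mul(3, Pow(Add(-6, Pow(Add(-4, Add(1, -5)), 2)), -1)), 2) = Pow(Mul(3, Pow(Add(-6, Pow(Add(-4, -4), 2)), -1)), 2) = Pow(Mul(3, Pow(Add(-6, Pow(-8, 2)), -1)), 2) = Pow(Mul(3, Pow(Add(-6, 64), -1)), 2) = Pow(Mul(3, Pow(58, -1)), 2) = Pow(Mul(3, Rational(1, 58)), 2) = Pow(Rational(3, 58), 2) = Rational(9, 3364))
Add(Function('X')(Function('b')(-7, -4)), 21451) = Add(Rational(9, 3364), 21451) = Rational(72161173, 3364)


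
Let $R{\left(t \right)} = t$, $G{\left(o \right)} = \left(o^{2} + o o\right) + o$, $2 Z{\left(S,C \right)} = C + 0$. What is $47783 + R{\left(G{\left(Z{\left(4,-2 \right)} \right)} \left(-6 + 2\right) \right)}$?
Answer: $47779$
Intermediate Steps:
$Z{\left(S,C \right)} = \frac{C}{2}$ ($Z{\left(S,C \right)} = \frac{C + 0}{2} = \frac{C}{2}$)
$G{\left(o \right)} = o + 2 o^{2}$ ($G{\left(o \right)} = \left(o^{2} + o^{2}\right) + o = 2 o^{2} + o = o + 2 o^{2}$)
$47783 + R{\left(G{\left(Z{\left(4,-2 \right)} \right)} \left(-6 + 2\right) \right)} = 47783 + \frac{1}{2} \left(-2\right) \left(1 + 2 \cdot \frac{1}{2} \left(-2\right)\right) \left(-6 + 2\right) = 47783 + - (1 + 2 \left(-1\right)) \left(-4\right) = 47783 + - (1 - 2) \left(-4\right) = 47783 + \left(-1\right) \left(-1\right) \left(-4\right) = 47783 + 1 \left(-4\right) = 47783 - 4 = 47779$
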